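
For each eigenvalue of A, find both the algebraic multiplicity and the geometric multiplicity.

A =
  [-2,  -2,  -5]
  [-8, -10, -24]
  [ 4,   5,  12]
λ = 0: alg = 3, geom = 1

Step 1 — factor the characteristic polynomial to read off the algebraic multiplicities:
  χ_A(x) = x^3

Step 2 — compute geometric multiplicities via the rank-nullity identity g(λ) = n − rank(A − λI):
  rank(A − (0)·I) = 2, so dim ker(A − (0)·I) = n − 2 = 1

Summary:
  λ = 0: algebraic multiplicity = 3, geometric multiplicity = 1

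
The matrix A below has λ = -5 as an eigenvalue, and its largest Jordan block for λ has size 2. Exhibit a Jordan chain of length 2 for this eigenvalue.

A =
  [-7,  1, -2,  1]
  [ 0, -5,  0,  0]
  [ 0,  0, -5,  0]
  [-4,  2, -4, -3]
A Jordan chain for λ = -5 of length 2:
v_1 = (-2, 0, 0, -4)ᵀ
v_2 = (1, 0, 0, 0)ᵀ

Let N = A − (-5)·I. We want v_2 with N^2 v_2 = 0 but N^1 v_2 ≠ 0; then v_{j-1} := N · v_j for j = 2, …, 2.

Pick v_2 = (1, 0, 0, 0)ᵀ.
Then v_1 = N · v_2 = (-2, 0, 0, -4)ᵀ.

Sanity check: (A − (-5)·I) v_1 = (0, 0, 0, 0)ᵀ = 0. ✓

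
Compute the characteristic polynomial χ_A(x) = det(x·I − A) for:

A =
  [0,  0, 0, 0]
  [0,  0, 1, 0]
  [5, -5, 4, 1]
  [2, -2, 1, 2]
x^4 - 6*x^3 + 12*x^2 - 8*x

Expanding det(x·I − A) (e.g. by cofactor expansion or by noting that A is similar to its Jordan form J, which has the same characteristic polynomial as A) gives
  χ_A(x) = x^4 - 6*x^3 + 12*x^2 - 8*x
which factors as x*(x - 2)^3. The eigenvalues (with algebraic multiplicities) are λ = 0 with multiplicity 1, λ = 2 with multiplicity 3.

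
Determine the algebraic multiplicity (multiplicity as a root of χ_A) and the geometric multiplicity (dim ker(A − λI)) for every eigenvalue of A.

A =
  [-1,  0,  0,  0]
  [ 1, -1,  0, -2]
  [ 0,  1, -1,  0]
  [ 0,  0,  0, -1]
λ = -1: alg = 4, geom = 2

Step 1 — factor the characteristic polynomial to read off the algebraic multiplicities:
  χ_A(x) = (x + 1)^4

Step 2 — compute geometric multiplicities via the rank-nullity identity g(λ) = n − rank(A − λI):
  rank(A − (-1)·I) = 2, so dim ker(A − (-1)·I) = n − 2 = 2

Summary:
  λ = -1: algebraic multiplicity = 4, geometric multiplicity = 2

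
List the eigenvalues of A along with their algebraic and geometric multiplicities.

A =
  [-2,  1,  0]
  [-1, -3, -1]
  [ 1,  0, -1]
λ = -2: alg = 3, geom = 1

Step 1 — factor the characteristic polynomial to read off the algebraic multiplicities:
  χ_A(x) = (x + 2)^3

Step 2 — compute geometric multiplicities via the rank-nullity identity g(λ) = n − rank(A − λI):
  rank(A − (-2)·I) = 2, so dim ker(A − (-2)·I) = n − 2 = 1

Summary:
  λ = -2: algebraic multiplicity = 3, geometric multiplicity = 1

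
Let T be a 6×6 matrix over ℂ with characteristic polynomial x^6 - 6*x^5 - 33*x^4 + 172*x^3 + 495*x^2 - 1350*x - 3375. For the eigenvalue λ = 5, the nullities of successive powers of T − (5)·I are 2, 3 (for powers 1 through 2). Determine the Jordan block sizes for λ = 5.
Block sizes for λ = 5: [2, 1]

From the dimensions of kernels of powers, the number of Jordan blocks of size at least j is d_j − d_{j−1} where d_j = dim ker(N^j) (with d_0 = 0). Computing the differences gives [2, 1].
The number of blocks of size exactly k is (#blocks of size ≥ k) − (#blocks of size ≥ k + 1), so the partition is: 1 block(s) of size 1, 1 block(s) of size 2.
In nonincreasing order the block sizes are [2, 1].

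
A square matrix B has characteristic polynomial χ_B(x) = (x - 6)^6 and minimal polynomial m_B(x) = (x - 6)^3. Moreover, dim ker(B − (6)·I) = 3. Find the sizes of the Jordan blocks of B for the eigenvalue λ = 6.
Block sizes for λ = 6: [3, 2, 1]

Step 1 — from the characteristic polynomial, algebraic multiplicity of λ = 6 is 6. From dim ker(B − (6)·I) = 3, there are exactly 3 Jordan blocks for λ = 6.
Step 2 — from the minimal polynomial, the factor (x − 6)^3 tells us the largest block for λ = 6 has size 3.
Step 3 — with total size 6, 3 blocks, and largest block 3, the block sizes (in nonincreasing order) are [3, 2, 1].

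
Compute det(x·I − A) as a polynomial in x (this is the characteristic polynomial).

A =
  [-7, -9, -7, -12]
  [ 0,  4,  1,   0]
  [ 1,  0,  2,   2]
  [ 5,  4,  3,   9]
x^4 - 8*x^3 + 18*x^2 - 27

Expanding det(x·I − A) (e.g. by cofactor expansion or by noting that A is similar to its Jordan form J, which has the same characteristic polynomial as A) gives
  χ_A(x) = x^4 - 8*x^3 + 18*x^2 - 27
which factors as (x - 3)^3*(x + 1). The eigenvalues (with algebraic multiplicities) are λ = -1 with multiplicity 1, λ = 3 with multiplicity 3.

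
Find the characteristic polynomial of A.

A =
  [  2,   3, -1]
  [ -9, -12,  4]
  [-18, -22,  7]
x^3 + 3*x^2 + 3*x + 1

Expanding det(x·I − A) (e.g. by cofactor expansion or by noting that A is similar to its Jordan form J, which has the same characteristic polynomial as A) gives
  χ_A(x) = x^3 + 3*x^2 + 3*x + 1
which factors as (x + 1)^3. The eigenvalues (with algebraic multiplicities) are λ = -1 with multiplicity 3.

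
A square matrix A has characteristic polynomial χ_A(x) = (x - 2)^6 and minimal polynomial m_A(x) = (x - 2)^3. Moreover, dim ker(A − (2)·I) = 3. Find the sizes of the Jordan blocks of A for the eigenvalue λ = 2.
Block sizes for λ = 2: [3, 2, 1]

Step 1 — from the characteristic polynomial, algebraic multiplicity of λ = 2 is 6. From dim ker(A − (2)·I) = 3, there are exactly 3 Jordan blocks for λ = 2.
Step 2 — from the minimal polynomial, the factor (x − 2)^3 tells us the largest block for λ = 2 has size 3.
Step 3 — with total size 6, 3 blocks, and largest block 3, the block sizes (in nonincreasing order) are [3, 2, 1].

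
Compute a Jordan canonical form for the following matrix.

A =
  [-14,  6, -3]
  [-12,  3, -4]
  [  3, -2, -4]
J_2(-5) ⊕ J_1(-5)

The characteristic polynomial is
  det(x·I − A) = x^3 + 15*x^2 + 75*x + 125 = (x + 5)^3

Eigenvalues and multiplicities (the geometric multiplicity of λ is n − rank(A − λI), which equals the number of Jordan blocks for λ):
  λ = -5: algebraic multiplicity = 3, geometric multiplicity = 2

Determining the block sizes for each eigenvalue:
  λ = -5: 2 blocks summing to 3 forces exactly one block of size 2 and the rest size 1 → block sizes [2, 1]

Assembling the blocks gives a Jordan form
J =
  [-5,  1,  0]
  [ 0, -5,  0]
  [ 0,  0, -5]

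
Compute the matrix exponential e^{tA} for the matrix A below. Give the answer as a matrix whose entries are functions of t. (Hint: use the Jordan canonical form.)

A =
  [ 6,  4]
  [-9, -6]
e^{tA} =
  [6*t + 1, 4*t]
  [-9*t, 1 - 6*t]

Strategy: write A = P · J · P⁻¹ where J is a Jordan canonical form, so e^{tA} = P · e^{tJ} · P⁻¹, and e^{tJ} can be computed block-by-block.

A has Jordan form
J =
  [0, 1]
  [0, 0]
(up to reordering of blocks).

Per-block formulas:
  For a 2×2 Jordan block J_2(0): exp(t · J_2(0)) = e^(0t)·(I + t·N), where N is the 2×2 nilpotent shift.

After assembling e^{tJ} and conjugating by P, we get:

e^{tA} =
  [6*t + 1, 4*t]
  [-9*t, 1 - 6*t]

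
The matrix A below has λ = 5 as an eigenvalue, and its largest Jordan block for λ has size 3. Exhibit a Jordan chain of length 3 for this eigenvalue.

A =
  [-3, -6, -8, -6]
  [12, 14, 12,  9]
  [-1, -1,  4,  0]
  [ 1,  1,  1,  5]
A Jordan chain for λ = 5 of length 3:
v_1 = (-6, 9, -3, 3)ᵀ
v_2 = (-8, 12, -1, 1)ᵀ
v_3 = (1, 0, 0, 0)ᵀ

Let N = A − (5)·I. We want v_3 with N^3 v_3 = 0 but N^2 v_3 ≠ 0; then v_{j-1} := N · v_j for j = 3, …, 2.

Pick v_3 = (1, 0, 0, 0)ᵀ.
Then v_2 = N · v_3 = (-8, 12, -1, 1)ᵀ.
Then v_1 = N · v_2 = (-6, 9, -3, 3)ᵀ.

Sanity check: (A − (5)·I) v_1 = (0, 0, 0, 0)ᵀ = 0. ✓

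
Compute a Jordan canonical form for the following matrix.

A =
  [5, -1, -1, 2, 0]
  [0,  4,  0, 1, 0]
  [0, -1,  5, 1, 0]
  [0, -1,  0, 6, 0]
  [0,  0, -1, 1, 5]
J_2(5) ⊕ J_2(5) ⊕ J_1(5)

The characteristic polynomial is
  det(x·I − A) = x^5 - 25*x^4 + 250*x^3 - 1250*x^2 + 3125*x - 3125 = (x - 5)^5

Eigenvalues and multiplicities (the geometric multiplicity of λ is n − rank(A − λI), which equals the number of Jordan blocks for λ):
  λ = 5: algebraic multiplicity = 5, geometric multiplicity = 3

Determining the block sizes for each eigenvalue:
  λ = 5: with am = 5 and gm = 3, the partition is not yet determined (e.g. several partitions of 5 into 3 parts exist). Let N = A − (5)·I. Computing rank(N^1) = 2, rank(N^2) = 0; the number of blocks of size ≥ j is rank(N^{j−1}) − rank(N^j), giving [3, 2]. So we have 2 block(s) of size 2, 1 block(s) of size 1 → block sizes [2, 2, 1]

Assembling the blocks gives a Jordan form
J =
  [5, 1, 0, 0, 0]
  [0, 5, 0, 0, 0]
  [0, 0, 5, 1, 0]
  [0, 0, 0, 5, 0]
  [0, 0, 0, 0, 5]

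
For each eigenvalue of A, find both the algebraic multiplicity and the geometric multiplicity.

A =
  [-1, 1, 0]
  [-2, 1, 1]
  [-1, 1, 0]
λ = 0: alg = 3, geom = 1

Step 1 — factor the characteristic polynomial to read off the algebraic multiplicities:
  χ_A(x) = x^3

Step 2 — compute geometric multiplicities via the rank-nullity identity g(λ) = n − rank(A − λI):
  rank(A − (0)·I) = 2, so dim ker(A − (0)·I) = n − 2 = 1

Summary:
  λ = 0: algebraic multiplicity = 3, geometric multiplicity = 1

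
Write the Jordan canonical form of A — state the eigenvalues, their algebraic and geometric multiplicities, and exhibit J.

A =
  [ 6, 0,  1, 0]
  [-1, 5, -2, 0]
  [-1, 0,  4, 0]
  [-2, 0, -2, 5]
J_3(5) ⊕ J_1(5)

The characteristic polynomial is
  det(x·I − A) = x^4 - 20*x^3 + 150*x^2 - 500*x + 625 = (x - 5)^4

Eigenvalues and multiplicities (the geometric multiplicity of λ is n − rank(A − λI), which equals the number of Jordan blocks for λ):
  λ = 5: algebraic multiplicity = 4, geometric multiplicity = 2

Determining the block sizes for each eigenvalue:
  λ = 5: with am = 4 and gm = 2, the partition is not yet determined (e.g. several partitions of 4 into 2 parts exist). Let N = A − (5)·I. Computing rank(N^1) = 2, rank(N^2) = 1, rank(N^3) = 0; the number of blocks of size ≥ j is rank(N^{j−1}) − rank(N^j), giving [2, 1, 1]. So we have 1 block(s) of size 3, 1 block(s) of size 1 → block sizes [3, 1]

Assembling the blocks gives a Jordan form
J =
  [5, 1, 0, 0]
  [0, 5, 1, 0]
  [0, 0, 5, 0]
  [0, 0, 0, 5]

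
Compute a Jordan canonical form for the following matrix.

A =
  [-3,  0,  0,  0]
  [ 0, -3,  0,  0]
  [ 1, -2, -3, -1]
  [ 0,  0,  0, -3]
J_2(-3) ⊕ J_1(-3) ⊕ J_1(-3)

The characteristic polynomial is
  det(x·I − A) = x^4 + 12*x^3 + 54*x^2 + 108*x + 81 = (x + 3)^4

Eigenvalues and multiplicities (the geometric multiplicity of λ is n − rank(A − λI), which equals the number of Jordan blocks for λ):
  λ = -3: algebraic multiplicity = 4, geometric multiplicity = 3

Determining the block sizes for each eigenvalue:
  λ = -3: 3 blocks summing to 4 forces exactly one block of size 2 and the rest size 1 → block sizes [2, 1, 1]

Assembling the blocks gives a Jordan form
J =
  [-3,  1,  0,  0]
  [ 0, -3,  0,  0]
  [ 0,  0, -3,  0]
  [ 0,  0,  0, -3]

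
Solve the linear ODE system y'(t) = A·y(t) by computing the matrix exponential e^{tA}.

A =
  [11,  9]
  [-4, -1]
e^{tA} =
  [6*t*exp(5*t) + exp(5*t), 9*t*exp(5*t)]
  [-4*t*exp(5*t), -6*t*exp(5*t) + exp(5*t)]

Strategy: write A = P · J · P⁻¹ where J is a Jordan canonical form, so e^{tA} = P · e^{tJ} · P⁻¹, and e^{tJ} can be computed block-by-block.

A has Jordan form
J =
  [5, 1]
  [0, 5]
(up to reordering of blocks).

Per-block formulas:
  For a 2×2 Jordan block J_2(5): exp(t · J_2(5)) = e^(5t)·(I + t·N), where N is the 2×2 nilpotent shift.

After assembling e^{tJ} and conjugating by P, we get:

e^{tA} =
  [6*t*exp(5*t) + exp(5*t), 9*t*exp(5*t)]
  [-4*t*exp(5*t), -6*t*exp(5*t) + exp(5*t)]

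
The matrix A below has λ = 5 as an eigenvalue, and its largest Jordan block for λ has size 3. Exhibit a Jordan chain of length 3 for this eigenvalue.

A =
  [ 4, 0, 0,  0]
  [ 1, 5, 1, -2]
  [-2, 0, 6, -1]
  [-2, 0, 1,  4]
A Jordan chain for λ = 5 of length 3:
v_1 = (0, -1, 0, 0)ᵀ
v_2 = (0, 1, 1, 1)ᵀ
v_3 = (0, 0, 1, 0)ᵀ

Let N = A − (5)·I. We want v_3 with N^3 v_3 = 0 but N^2 v_3 ≠ 0; then v_{j-1} := N · v_j for j = 3, …, 2.

Pick v_3 = (0, 0, 1, 0)ᵀ.
Then v_2 = N · v_3 = (0, 1, 1, 1)ᵀ.
Then v_1 = N · v_2 = (0, -1, 0, 0)ᵀ.

Sanity check: (A − (5)·I) v_1 = (0, 0, 0, 0)ᵀ = 0. ✓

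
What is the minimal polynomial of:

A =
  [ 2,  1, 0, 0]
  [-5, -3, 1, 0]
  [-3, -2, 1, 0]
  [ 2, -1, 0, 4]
x^4 - 4*x^3

The characteristic polynomial is χ_A(x) = x^3*(x - 4), so the eigenvalues are known. The minimal polynomial is
  m_A(x) = Π_λ (x − λ)^{k_λ}
where k_λ is the size of the *largest* Jordan block for λ (equivalently, the smallest k with (A − λI)^k v = 0 for every generalised eigenvector v of λ).

  λ = 0: largest Jordan block has size 3, contributing (x − 0)^3
  λ = 4: largest Jordan block has size 1, contributing (x − 4)

So m_A(x) = x^3*(x - 4) = x^4 - 4*x^3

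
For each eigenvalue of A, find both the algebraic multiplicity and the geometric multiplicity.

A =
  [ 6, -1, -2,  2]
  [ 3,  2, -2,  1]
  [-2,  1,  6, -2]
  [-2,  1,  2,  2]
λ = 4: alg = 4, geom = 2

Step 1 — factor the characteristic polynomial to read off the algebraic multiplicities:
  χ_A(x) = (x - 4)^4

Step 2 — compute geometric multiplicities via the rank-nullity identity g(λ) = n − rank(A − λI):
  rank(A − (4)·I) = 2, so dim ker(A − (4)·I) = n − 2 = 2

Summary:
  λ = 4: algebraic multiplicity = 4, geometric multiplicity = 2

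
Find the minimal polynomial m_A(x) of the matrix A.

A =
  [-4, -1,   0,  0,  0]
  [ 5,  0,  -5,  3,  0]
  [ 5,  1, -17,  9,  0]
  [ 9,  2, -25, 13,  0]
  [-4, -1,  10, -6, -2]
x^3 + 6*x^2 + 12*x + 8

The characteristic polynomial is χ_A(x) = (x + 2)^5, so the eigenvalues are known. The minimal polynomial is
  m_A(x) = Π_λ (x − λ)^{k_λ}
where k_λ is the size of the *largest* Jordan block for λ (equivalently, the smallest k with (A − λI)^k v = 0 for every generalised eigenvector v of λ).

  λ = -2: largest Jordan block has size 3, contributing (x + 2)^3

So m_A(x) = (x + 2)^3 = x^3 + 6*x^2 + 12*x + 8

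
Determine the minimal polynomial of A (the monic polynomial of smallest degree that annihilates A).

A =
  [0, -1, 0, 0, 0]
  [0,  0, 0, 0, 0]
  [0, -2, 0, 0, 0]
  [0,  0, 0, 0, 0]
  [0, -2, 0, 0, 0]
x^2

The characteristic polynomial is χ_A(x) = x^5, so the eigenvalues are known. The minimal polynomial is
  m_A(x) = Π_λ (x − λ)^{k_λ}
where k_λ is the size of the *largest* Jordan block for λ (equivalently, the smallest k with (A − λI)^k v = 0 for every generalised eigenvector v of λ).

  λ = 0: largest Jordan block has size 2, contributing (x − 0)^2

So m_A(x) = x^2 = x^2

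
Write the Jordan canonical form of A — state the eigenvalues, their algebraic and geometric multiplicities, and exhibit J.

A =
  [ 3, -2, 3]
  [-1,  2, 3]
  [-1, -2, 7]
J_2(4) ⊕ J_1(4)

The characteristic polynomial is
  det(x·I − A) = x^3 - 12*x^2 + 48*x - 64 = (x - 4)^3

Eigenvalues and multiplicities (the geometric multiplicity of λ is n − rank(A − λI), which equals the number of Jordan blocks for λ):
  λ = 4: algebraic multiplicity = 3, geometric multiplicity = 2

Determining the block sizes for each eigenvalue:
  λ = 4: 2 blocks summing to 3 forces exactly one block of size 2 and the rest size 1 → block sizes [2, 1]

Assembling the blocks gives a Jordan form
J =
  [4, 1, 0]
  [0, 4, 0]
  [0, 0, 4]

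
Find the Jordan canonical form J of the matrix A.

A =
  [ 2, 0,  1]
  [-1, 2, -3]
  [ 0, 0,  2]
J_3(2)

The characteristic polynomial is
  det(x·I − A) = x^3 - 6*x^2 + 12*x - 8 = (x - 2)^3

Eigenvalues and multiplicities (the geometric multiplicity of λ is n − rank(A − λI), which equals the number of Jordan blocks for λ):
  λ = 2: algebraic multiplicity = 3, geometric multiplicity = 1

Determining the block sizes for each eigenvalue:
  λ = 2: one block (gm = 1), so the single block has size am = 3 → block sizes [3]

Assembling the blocks gives a Jordan form
J =
  [2, 1, 0]
  [0, 2, 1]
  [0, 0, 2]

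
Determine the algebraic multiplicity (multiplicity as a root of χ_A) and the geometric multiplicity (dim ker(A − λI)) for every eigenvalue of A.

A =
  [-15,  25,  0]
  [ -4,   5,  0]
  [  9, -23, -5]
λ = -5: alg = 3, geom = 1

Step 1 — factor the characteristic polynomial to read off the algebraic multiplicities:
  χ_A(x) = (x + 5)^3

Step 2 — compute geometric multiplicities via the rank-nullity identity g(λ) = n − rank(A − λI):
  rank(A − (-5)·I) = 2, so dim ker(A − (-5)·I) = n − 2 = 1

Summary:
  λ = -5: algebraic multiplicity = 3, geometric multiplicity = 1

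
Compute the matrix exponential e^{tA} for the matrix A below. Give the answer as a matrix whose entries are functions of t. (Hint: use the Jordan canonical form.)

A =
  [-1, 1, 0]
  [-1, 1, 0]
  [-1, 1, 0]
e^{tA} =
  [1 - t, t, 0]
  [-t, t + 1, 0]
  [-t, t, 1]

Strategy: write A = P · J · P⁻¹ where J is a Jordan canonical form, so e^{tA} = P · e^{tJ} · P⁻¹, and e^{tJ} can be computed block-by-block.

A has Jordan form
J =
  [0, 1, 0]
  [0, 0, 0]
  [0, 0, 0]
(up to reordering of blocks).

Per-block formulas:
  For a 2×2 Jordan block J_2(0): exp(t · J_2(0)) = e^(0t)·(I + t·N), where N is the 2×2 nilpotent shift.
  For a 1×1 block at λ = 0: exp(t · [0]) = [e^(0t)].

After assembling e^{tJ} and conjugating by P, we get:

e^{tA} =
  [1 - t, t, 0]
  [-t, t + 1, 0]
  [-t, t, 1]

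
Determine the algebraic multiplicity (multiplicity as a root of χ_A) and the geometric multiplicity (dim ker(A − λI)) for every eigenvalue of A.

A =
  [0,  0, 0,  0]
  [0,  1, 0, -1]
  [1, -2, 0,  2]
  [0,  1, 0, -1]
λ = 0: alg = 4, geom = 2

Step 1 — factor the characteristic polynomial to read off the algebraic multiplicities:
  χ_A(x) = x^4

Step 2 — compute geometric multiplicities via the rank-nullity identity g(λ) = n − rank(A − λI):
  rank(A − (0)·I) = 2, so dim ker(A − (0)·I) = n − 2 = 2

Summary:
  λ = 0: algebraic multiplicity = 4, geometric multiplicity = 2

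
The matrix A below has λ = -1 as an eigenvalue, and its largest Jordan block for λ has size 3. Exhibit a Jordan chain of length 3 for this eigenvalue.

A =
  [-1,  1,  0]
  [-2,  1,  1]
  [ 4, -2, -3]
A Jordan chain for λ = -1 of length 3:
v_1 = (-2, 0, -4)ᵀ
v_2 = (0, -2, 4)ᵀ
v_3 = (1, 0, 0)ᵀ

Let N = A − (-1)·I. We want v_3 with N^3 v_3 = 0 but N^2 v_3 ≠ 0; then v_{j-1} := N · v_j for j = 3, …, 2.

Pick v_3 = (1, 0, 0)ᵀ.
Then v_2 = N · v_3 = (0, -2, 4)ᵀ.
Then v_1 = N · v_2 = (-2, 0, -4)ᵀ.

Sanity check: (A − (-1)·I) v_1 = (0, 0, 0)ᵀ = 0. ✓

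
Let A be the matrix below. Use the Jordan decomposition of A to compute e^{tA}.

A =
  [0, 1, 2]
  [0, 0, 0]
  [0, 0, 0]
e^{tA} =
  [1, t, 2*t]
  [0, 1, 0]
  [0, 0, 1]

Strategy: write A = P · J · P⁻¹ where J is a Jordan canonical form, so e^{tA} = P · e^{tJ} · P⁻¹, and e^{tJ} can be computed block-by-block.

A has Jordan form
J =
  [0, 1, 0]
  [0, 0, 0]
  [0, 0, 0]
(up to reordering of blocks).

Per-block formulas:
  For a 1×1 block at λ = 0: exp(t · [0]) = [e^(0t)].
  For a 2×2 Jordan block J_2(0): exp(t · J_2(0)) = e^(0t)·(I + t·N), where N is the 2×2 nilpotent shift.

After assembling e^{tJ} and conjugating by P, we get:

e^{tA} =
  [1, t, 2*t]
  [0, 1, 0]
  [0, 0, 1]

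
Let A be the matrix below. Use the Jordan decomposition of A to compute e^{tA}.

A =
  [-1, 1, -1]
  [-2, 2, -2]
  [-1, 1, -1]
e^{tA} =
  [1 - t, t, -t]
  [-2*t, 2*t + 1, -2*t]
  [-t, t, 1 - t]

Strategy: write A = P · J · P⁻¹ where J is a Jordan canonical form, so e^{tA} = P · e^{tJ} · P⁻¹, and e^{tJ} can be computed block-by-block.

A has Jordan form
J =
  [0, 1, 0]
  [0, 0, 0]
  [0, 0, 0]
(up to reordering of blocks).

Per-block formulas:
  For a 1×1 block at λ = 0: exp(t · [0]) = [e^(0t)].
  For a 2×2 Jordan block J_2(0): exp(t · J_2(0)) = e^(0t)·(I + t·N), where N is the 2×2 nilpotent shift.

After assembling e^{tJ} and conjugating by P, we get:

e^{tA} =
  [1 - t, t, -t]
  [-2*t, 2*t + 1, -2*t]
  [-t, t, 1 - t]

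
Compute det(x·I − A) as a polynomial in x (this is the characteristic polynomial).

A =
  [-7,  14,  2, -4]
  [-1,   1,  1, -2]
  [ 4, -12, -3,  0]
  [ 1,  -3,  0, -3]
x^4 + 12*x^3 + 54*x^2 + 108*x + 81

Expanding det(x·I − A) (e.g. by cofactor expansion or by noting that A is similar to its Jordan form J, which has the same characteristic polynomial as A) gives
  χ_A(x) = x^4 + 12*x^3 + 54*x^2 + 108*x + 81
which factors as (x + 3)^4. The eigenvalues (with algebraic multiplicities) are λ = -3 with multiplicity 4.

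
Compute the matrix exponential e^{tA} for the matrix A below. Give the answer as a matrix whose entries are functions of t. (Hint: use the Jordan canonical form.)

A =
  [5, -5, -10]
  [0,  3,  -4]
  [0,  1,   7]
e^{tA} =
  [exp(5*t), -5*t*exp(5*t), -10*t*exp(5*t)]
  [0, -2*t*exp(5*t) + exp(5*t), -4*t*exp(5*t)]
  [0, t*exp(5*t), 2*t*exp(5*t) + exp(5*t)]

Strategy: write A = P · J · P⁻¹ where J is a Jordan canonical form, so e^{tA} = P · e^{tJ} · P⁻¹, and e^{tJ} can be computed block-by-block.

A has Jordan form
J =
  [5, 1, 0]
  [0, 5, 0]
  [0, 0, 5]
(up to reordering of blocks).

Per-block formulas:
  For a 2×2 Jordan block J_2(5): exp(t · J_2(5)) = e^(5t)·(I + t·N), where N is the 2×2 nilpotent shift.
  For a 1×1 block at λ = 5: exp(t · [5]) = [e^(5t)].

After assembling e^{tJ} and conjugating by P, we get:

e^{tA} =
  [exp(5*t), -5*t*exp(5*t), -10*t*exp(5*t)]
  [0, -2*t*exp(5*t) + exp(5*t), -4*t*exp(5*t)]
  [0, t*exp(5*t), 2*t*exp(5*t) + exp(5*t)]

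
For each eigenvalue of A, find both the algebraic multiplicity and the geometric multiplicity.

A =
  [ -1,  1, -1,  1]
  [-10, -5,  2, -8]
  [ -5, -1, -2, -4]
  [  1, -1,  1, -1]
λ = -3: alg = 3, geom = 2; λ = 0: alg = 1, geom = 1

Step 1 — factor the characteristic polynomial to read off the algebraic multiplicities:
  χ_A(x) = x*(x + 3)^3

Step 2 — compute geometric multiplicities via the rank-nullity identity g(λ) = n − rank(A − λI):
  rank(A − (-3)·I) = 2, so dim ker(A − (-3)·I) = n − 2 = 2
  rank(A − (0)·I) = 3, so dim ker(A − (0)·I) = n − 3 = 1

Summary:
  λ = -3: algebraic multiplicity = 3, geometric multiplicity = 2
  λ = 0: algebraic multiplicity = 1, geometric multiplicity = 1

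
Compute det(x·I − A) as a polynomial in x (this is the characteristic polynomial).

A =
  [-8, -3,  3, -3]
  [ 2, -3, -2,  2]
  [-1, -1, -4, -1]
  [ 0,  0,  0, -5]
x^4 + 20*x^3 + 150*x^2 + 500*x + 625

Expanding det(x·I − A) (e.g. by cofactor expansion or by noting that A is similar to its Jordan form J, which has the same characteristic polynomial as A) gives
  χ_A(x) = x^4 + 20*x^3 + 150*x^2 + 500*x + 625
which factors as (x + 5)^4. The eigenvalues (with algebraic multiplicities) are λ = -5 with multiplicity 4.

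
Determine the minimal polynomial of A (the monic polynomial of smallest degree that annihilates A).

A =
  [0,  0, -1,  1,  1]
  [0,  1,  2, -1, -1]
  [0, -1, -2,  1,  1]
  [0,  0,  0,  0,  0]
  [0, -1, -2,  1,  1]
x^2

The characteristic polynomial is χ_A(x) = x^5, so the eigenvalues are known. The minimal polynomial is
  m_A(x) = Π_λ (x − λ)^{k_λ}
where k_λ is the size of the *largest* Jordan block for λ (equivalently, the smallest k with (A − λI)^k v = 0 for every generalised eigenvector v of λ).

  λ = 0: largest Jordan block has size 2, contributing (x − 0)^2

So m_A(x) = x^2 = x^2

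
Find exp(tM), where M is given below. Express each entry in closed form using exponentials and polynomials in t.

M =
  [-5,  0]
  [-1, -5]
e^{tM} =
  [exp(-5*t), 0]
  [-t*exp(-5*t), exp(-5*t)]

Strategy: write M = P · J · P⁻¹ where J is a Jordan canonical form, so e^{tM} = P · e^{tJ} · P⁻¹, and e^{tJ} can be computed block-by-block.

M has Jordan form
J =
  [-5,  1]
  [ 0, -5]
(up to reordering of blocks).

Per-block formulas:
  For a 2×2 Jordan block J_2(-5): exp(t · J_2(-5)) = e^(-5t)·(I + t·N), where N is the 2×2 nilpotent shift.

After assembling e^{tJ} and conjugating by P, we get:

e^{tM} =
  [exp(-5*t), 0]
  [-t*exp(-5*t), exp(-5*t)]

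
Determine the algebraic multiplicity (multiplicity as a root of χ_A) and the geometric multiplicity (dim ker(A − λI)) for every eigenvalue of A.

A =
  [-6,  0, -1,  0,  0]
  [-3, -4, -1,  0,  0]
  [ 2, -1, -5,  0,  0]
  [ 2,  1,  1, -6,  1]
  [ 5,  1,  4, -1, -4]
λ = -5: alg = 5, geom = 2

Step 1 — factor the characteristic polynomial to read off the algebraic multiplicities:
  χ_A(x) = (x + 5)^5

Step 2 — compute geometric multiplicities via the rank-nullity identity g(λ) = n − rank(A − λI):
  rank(A − (-5)·I) = 3, so dim ker(A − (-5)·I) = n − 3 = 2

Summary:
  λ = -5: algebraic multiplicity = 5, geometric multiplicity = 2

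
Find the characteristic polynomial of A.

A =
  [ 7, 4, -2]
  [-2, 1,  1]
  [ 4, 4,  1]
x^3 - 9*x^2 + 27*x - 27

Expanding det(x·I − A) (e.g. by cofactor expansion or by noting that A is similar to its Jordan form J, which has the same characteristic polynomial as A) gives
  χ_A(x) = x^3 - 9*x^2 + 27*x - 27
which factors as (x - 3)^3. The eigenvalues (with algebraic multiplicities) are λ = 3 with multiplicity 3.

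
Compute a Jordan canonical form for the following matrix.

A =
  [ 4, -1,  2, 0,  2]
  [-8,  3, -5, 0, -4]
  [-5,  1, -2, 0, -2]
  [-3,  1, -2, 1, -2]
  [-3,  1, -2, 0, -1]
J_3(1) ⊕ J_1(1) ⊕ J_1(1)

The characteristic polynomial is
  det(x·I − A) = x^5 - 5*x^4 + 10*x^3 - 10*x^2 + 5*x - 1 = (x - 1)^5

Eigenvalues and multiplicities (the geometric multiplicity of λ is n − rank(A − λI), which equals the number of Jordan blocks for λ):
  λ = 1: algebraic multiplicity = 5, geometric multiplicity = 3

Determining the block sizes for each eigenvalue:
  λ = 1: with am = 5 and gm = 3, the partition is not yet determined (e.g. several partitions of 5 into 3 parts exist). Let N = A − (1)·I. Computing rank(N^1) = 2, rank(N^2) = 1, rank(N^3) = 0; the number of blocks of size ≥ j is rank(N^{j−1}) − rank(N^j), giving [3, 1, 1]. So we have 1 block(s) of size 3, 2 block(s) of size 1 → block sizes [3, 1, 1]

Assembling the blocks gives a Jordan form
J =
  [1, 1, 0, 0, 0]
  [0, 1, 1, 0, 0]
  [0, 0, 1, 0, 0]
  [0, 0, 0, 1, 0]
  [0, 0, 0, 0, 1]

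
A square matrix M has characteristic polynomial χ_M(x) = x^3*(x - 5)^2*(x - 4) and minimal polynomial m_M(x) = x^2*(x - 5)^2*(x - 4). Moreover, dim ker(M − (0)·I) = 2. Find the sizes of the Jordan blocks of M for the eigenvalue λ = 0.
Block sizes for λ = 0: [2, 1]

Step 1 — from the characteristic polynomial, algebraic multiplicity of λ = 0 is 3. From dim ker(M − (0)·I) = 2, there are exactly 2 Jordan blocks for λ = 0.
Step 2 — from the minimal polynomial, the factor (x − 0)^2 tells us the largest block for λ = 0 has size 2.
Step 3 — with total size 3, 2 blocks, and largest block 2, the block sizes (in nonincreasing order) are [2, 1].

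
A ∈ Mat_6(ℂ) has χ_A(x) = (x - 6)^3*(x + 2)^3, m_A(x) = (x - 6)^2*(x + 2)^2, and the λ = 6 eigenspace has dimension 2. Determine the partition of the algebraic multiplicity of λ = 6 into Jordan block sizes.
Block sizes for λ = 6: [2, 1]

Step 1 — from the characteristic polynomial, algebraic multiplicity of λ = 6 is 3. From dim ker(A − (6)·I) = 2, there are exactly 2 Jordan blocks for λ = 6.
Step 2 — from the minimal polynomial, the factor (x − 6)^2 tells us the largest block for λ = 6 has size 2.
Step 3 — with total size 3, 2 blocks, and largest block 2, the block sizes (in nonincreasing order) are [2, 1].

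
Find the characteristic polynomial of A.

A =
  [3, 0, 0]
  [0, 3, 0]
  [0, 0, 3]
x^3 - 9*x^2 + 27*x - 27

Expanding det(x·I − A) (e.g. by cofactor expansion or by noting that A is similar to its Jordan form J, which has the same characteristic polynomial as A) gives
  χ_A(x) = x^3 - 9*x^2 + 27*x - 27
which factors as (x - 3)^3. The eigenvalues (with algebraic multiplicities) are λ = 3 with multiplicity 3.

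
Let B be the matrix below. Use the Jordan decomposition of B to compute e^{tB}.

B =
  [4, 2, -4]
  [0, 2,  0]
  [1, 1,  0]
e^{tB} =
  [2*t*exp(2*t) + exp(2*t), 2*t*exp(2*t), -4*t*exp(2*t)]
  [0, exp(2*t), 0]
  [t*exp(2*t), t*exp(2*t), -2*t*exp(2*t) + exp(2*t)]

Strategy: write B = P · J · P⁻¹ where J is a Jordan canonical form, so e^{tB} = P · e^{tJ} · P⁻¹, and e^{tJ} can be computed block-by-block.

B has Jordan form
J =
  [2, 1, 0]
  [0, 2, 0]
  [0, 0, 2]
(up to reordering of blocks).

Per-block formulas:
  For a 2×2 Jordan block J_2(2): exp(t · J_2(2)) = e^(2t)·(I + t·N), where N is the 2×2 nilpotent shift.
  For a 1×1 block at λ = 2: exp(t · [2]) = [e^(2t)].

After assembling e^{tJ} and conjugating by P, we get:

e^{tB} =
  [2*t*exp(2*t) + exp(2*t), 2*t*exp(2*t), -4*t*exp(2*t)]
  [0, exp(2*t), 0]
  [t*exp(2*t), t*exp(2*t), -2*t*exp(2*t) + exp(2*t)]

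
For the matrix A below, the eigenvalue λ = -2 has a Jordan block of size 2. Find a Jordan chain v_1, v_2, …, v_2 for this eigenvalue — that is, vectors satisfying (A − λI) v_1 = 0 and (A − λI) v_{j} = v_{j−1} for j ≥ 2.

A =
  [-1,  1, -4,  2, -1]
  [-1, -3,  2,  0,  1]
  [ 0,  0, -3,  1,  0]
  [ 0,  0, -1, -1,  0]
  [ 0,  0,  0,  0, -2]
A Jordan chain for λ = -2 of length 2:
v_1 = (1, -1, 0, 0, 0)ᵀ
v_2 = (1, 0, 0, 0, 0)ᵀ

Let N = A − (-2)·I. We want v_2 with N^2 v_2 = 0 but N^1 v_2 ≠ 0; then v_{j-1} := N · v_j for j = 2, …, 2.

Pick v_2 = (1, 0, 0, 0, 0)ᵀ.
Then v_1 = N · v_2 = (1, -1, 0, 0, 0)ᵀ.

Sanity check: (A − (-2)·I) v_1 = (0, 0, 0, 0, 0)ᵀ = 0. ✓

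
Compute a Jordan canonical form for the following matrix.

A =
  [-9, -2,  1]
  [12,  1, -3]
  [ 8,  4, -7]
J_2(-5) ⊕ J_1(-5)

The characteristic polynomial is
  det(x·I − A) = x^3 + 15*x^2 + 75*x + 125 = (x + 5)^3

Eigenvalues and multiplicities (the geometric multiplicity of λ is n − rank(A − λI), which equals the number of Jordan blocks for λ):
  λ = -5: algebraic multiplicity = 3, geometric multiplicity = 2

Determining the block sizes for each eigenvalue:
  λ = -5: 2 blocks summing to 3 forces exactly one block of size 2 and the rest size 1 → block sizes [2, 1]

Assembling the blocks gives a Jordan form
J =
  [-5,  1,  0]
  [ 0, -5,  0]
  [ 0,  0, -5]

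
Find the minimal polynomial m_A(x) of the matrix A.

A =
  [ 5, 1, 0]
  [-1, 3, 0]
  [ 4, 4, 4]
x^2 - 8*x + 16

The characteristic polynomial is χ_A(x) = (x - 4)^3, so the eigenvalues are known. The minimal polynomial is
  m_A(x) = Π_λ (x − λ)^{k_λ}
where k_λ is the size of the *largest* Jordan block for λ (equivalently, the smallest k with (A − λI)^k v = 0 for every generalised eigenvector v of λ).

  λ = 4: largest Jordan block has size 2, contributing (x − 4)^2

So m_A(x) = (x - 4)^2 = x^2 - 8*x + 16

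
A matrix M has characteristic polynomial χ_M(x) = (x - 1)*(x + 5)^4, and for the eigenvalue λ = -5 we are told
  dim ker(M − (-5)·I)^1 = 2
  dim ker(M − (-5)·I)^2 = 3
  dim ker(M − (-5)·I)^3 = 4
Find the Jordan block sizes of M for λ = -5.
Block sizes for λ = -5: [3, 1]

From the dimensions of kernels of powers, the number of Jordan blocks of size at least j is d_j − d_{j−1} where d_j = dim ker(N^j) (with d_0 = 0). Computing the differences gives [2, 1, 1].
The number of blocks of size exactly k is (#blocks of size ≥ k) − (#blocks of size ≥ k + 1), so the partition is: 1 block(s) of size 1, 1 block(s) of size 3.
In nonincreasing order the block sizes are [3, 1].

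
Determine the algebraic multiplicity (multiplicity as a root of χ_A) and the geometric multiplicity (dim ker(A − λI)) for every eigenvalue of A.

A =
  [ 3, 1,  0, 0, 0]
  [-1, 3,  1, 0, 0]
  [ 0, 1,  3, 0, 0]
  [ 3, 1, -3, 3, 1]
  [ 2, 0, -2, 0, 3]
λ = 3: alg = 5, geom = 2

Step 1 — factor the characteristic polynomial to read off the algebraic multiplicities:
  χ_A(x) = (x - 3)^5

Step 2 — compute geometric multiplicities via the rank-nullity identity g(λ) = n − rank(A − λI):
  rank(A − (3)·I) = 3, so dim ker(A − (3)·I) = n − 3 = 2

Summary:
  λ = 3: algebraic multiplicity = 5, geometric multiplicity = 2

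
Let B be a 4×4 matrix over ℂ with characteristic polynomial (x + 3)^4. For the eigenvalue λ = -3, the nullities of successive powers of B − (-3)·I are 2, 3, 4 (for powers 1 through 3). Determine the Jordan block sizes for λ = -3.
Block sizes for λ = -3: [3, 1]

From the dimensions of kernels of powers, the number of Jordan blocks of size at least j is d_j − d_{j−1} where d_j = dim ker(N^j) (with d_0 = 0). Computing the differences gives [2, 1, 1].
The number of blocks of size exactly k is (#blocks of size ≥ k) − (#blocks of size ≥ k + 1), so the partition is: 1 block(s) of size 1, 1 block(s) of size 3.
In nonincreasing order the block sizes are [3, 1].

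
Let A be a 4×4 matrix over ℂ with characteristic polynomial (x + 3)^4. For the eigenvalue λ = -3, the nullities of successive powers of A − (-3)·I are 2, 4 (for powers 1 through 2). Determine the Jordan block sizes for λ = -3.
Block sizes for λ = -3: [2, 2]

From the dimensions of kernels of powers, the number of Jordan blocks of size at least j is d_j − d_{j−1} where d_j = dim ker(N^j) (with d_0 = 0). Computing the differences gives [2, 2].
The number of blocks of size exactly k is (#blocks of size ≥ k) − (#blocks of size ≥ k + 1), so the partition is: 2 block(s) of size 2.
In nonincreasing order the block sizes are [2, 2].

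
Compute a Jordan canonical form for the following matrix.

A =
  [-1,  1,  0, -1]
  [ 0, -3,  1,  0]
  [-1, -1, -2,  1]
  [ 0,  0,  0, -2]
J_3(-2) ⊕ J_1(-2)

The characteristic polynomial is
  det(x·I − A) = x^4 + 8*x^3 + 24*x^2 + 32*x + 16 = (x + 2)^4

Eigenvalues and multiplicities (the geometric multiplicity of λ is n − rank(A − λI), which equals the number of Jordan blocks for λ):
  λ = -2: algebraic multiplicity = 4, geometric multiplicity = 2

Determining the block sizes for each eigenvalue:
  λ = -2: with am = 4 and gm = 2, the partition is not yet determined (e.g. several partitions of 4 into 2 parts exist). Let N = A − (-2)·I. Computing rank(N^1) = 2, rank(N^2) = 1, rank(N^3) = 0; the number of blocks of size ≥ j is rank(N^{j−1}) − rank(N^j), giving [2, 1, 1]. So we have 1 block(s) of size 3, 1 block(s) of size 1 → block sizes [3, 1]

Assembling the blocks gives a Jordan form
J =
  [-2,  1,  0,  0]
  [ 0, -2,  1,  0]
  [ 0,  0, -2,  0]
  [ 0,  0,  0, -2]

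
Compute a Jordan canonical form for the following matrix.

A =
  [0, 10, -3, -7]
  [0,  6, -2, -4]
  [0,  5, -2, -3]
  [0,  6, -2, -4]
J_3(0) ⊕ J_1(0)

The characteristic polynomial is
  det(x·I − A) = x^4

Eigenvalues and multiplicities (the geometric multiplicity of λ is n − rank(A − λI), which equals the number of Jordan blocks for λ):
  λ = 0: algebraic multiplicity = 4, geometric multiplicity = 2

Determining the block sizes for each eigenvalue:
  λ = 0: with am = 4 and gm = 2, the partition is not yet determined (e.g. several partitions of 4 into 2 parts exist). Let N = A − (0)·I. Computing rank(N^1) = 2, rank(N^2) = 1, rank(N^3) = 0; the number of blocks of size ≥ j is rank(N^{j−1}) − rank(N^j), giving [2, 1, 1]. So we have 1 block(s) of size 3, 1 block(s) of size 1 → block sizes [3, 1]

Assembling the blocks gives a Jordan form
J =
  [0, 1, 0, 0]
  [0, 0, 1, 0]
  [0, 0, 0, 0]
  [0, 0, 0, 0]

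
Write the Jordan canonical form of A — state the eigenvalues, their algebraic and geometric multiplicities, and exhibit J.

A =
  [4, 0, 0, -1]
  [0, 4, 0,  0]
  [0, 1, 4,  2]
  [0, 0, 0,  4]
J_2(4) ⊕ J_2(4)

The characteristic polynomial is
  det(x·I − A) = x^4 - 16*x^3 + 96*x^2 - 256*x + 256 = (x - 4)^4

Eigenvalues and multiplicities (the geometric multiplicity of λ is n − rank(A − λI), which equals the number of Jordan blocks for λ):
  λ = 4: algebraic multiplicity = 4, geometric multiplicity = 2

Determining the block sizes for each eigenvalue:
  λ = 4: with am = 4 and gm = 2, the partition is not yet determined (e.g. several partitions of 4 into 2 parts exist). Let N = A − (4)·I. Computing rank(N^1) = 2, rank(N^2) = 0; the number of blocks of size ≥ j is rank(N^{j−1}) − rank(N^j), giving [2, 2]. So we have 2 block(s) of size 2 → block sizes [2, 2]

Assembling the blocks gives a Jordan form
J =
  [4, 1, 0, 0]
  [0, 4, 0, 0]
  [0, 0, 4, 1]
  [0, 0, 0, 4]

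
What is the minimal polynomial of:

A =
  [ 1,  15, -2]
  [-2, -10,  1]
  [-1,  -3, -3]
x^3 + 12*x^2 + 48*x + 64

The characteristic polynomial is χ_A(x) = (x + 4)^3, so the eigenvalues are known. The minimal polynomial is
  m_A(x) = Π_λ (x − λ)^{k_λ}
where k_λ is the size of the *largest* Jordan block for λ (equivalently, the smallest k with (A − λI)^k v = 0 for every generalised eigenvector v of λ).

  λ = -4: largest Jordan block has size 3, contributing (x + 4)^3

So m_A(x) = (x + 4)^3 = x^3 + 12*x^2 + 48*x + 64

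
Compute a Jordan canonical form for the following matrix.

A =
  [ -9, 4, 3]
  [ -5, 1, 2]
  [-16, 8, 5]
J_3(-1)

The characteristic polynomial is
  det(x·I − A) = x^3 + 3*x^2 + 3*x + 1 = (x + 1)^3

Eigenvalues and multiplicities (the geometric multiplicity of λ is n − rank(A − λI), which equals the number of Jordan blocks for λ):
  λ = -1: algebraic multiplicity = 3, geometric multiplicity = 1

Determining the block sizes for each eigenvalue:
  λ = -1: one block (gm = 1), so the single block has size am = 3 → block sizes [3]

Assembling the blocks gives a Jordan form
J =
  [-1,  1,  0]
  [ 0, -1,  1]
  [ 0,  0, -1]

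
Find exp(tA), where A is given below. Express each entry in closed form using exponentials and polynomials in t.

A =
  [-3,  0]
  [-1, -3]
e^{tA} =
  [exp(-3*t), 0]
  [-t*exp(-3*t), exp(-3*t)]

Strategy: write A = P · J · P⁻¹ where J is a Jordan canonical form, so e^{tA} = P · e^{tJ} · P⁻¹, and e^{tJ} can be computed block-by-block.

A has Jordan form
J =
  [-3,  1]
  [ 0, -3]
(up to reordering of blocks).

Per-block formulas:
  For a 2×2 Jordan block J_2(-3): exp(t · J_2(-3)) = e^(-3t)·(I + t·N), where N is the 2×2 nilpotent shift.

After assembling e^{tJ} and conjugating by P, we get:

e^{tA} =
  [exp(-3*t), 0]
  [-t*exp(-3*t), exp(-3*t)]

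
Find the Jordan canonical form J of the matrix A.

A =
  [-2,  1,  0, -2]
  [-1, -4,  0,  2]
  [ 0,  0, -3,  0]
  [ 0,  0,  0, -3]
J_2(-3) ⊕ J_1(-3) ⊕ J_1(-3)

The characteristic polynomial is
  det(x·I − A) = x^4 + 12*x^3 + 54*x^2 + 108*x + 81 = (x + 3)^4

Eigenvalues and multiplicities (the geometric multiplicity of λ is n − rank(A − λI), which equals the number of Jordan blocks for λ):
  λ = -3: algebraic multiplicity = 4, geometric multiplicity = 3

Determining the block sizes for each eigenvalue:
  λ = -3: 3 blocks summing to 4 forces exactly one block of size 2 and the rest size 1 → block sizes [2, 1, 1]

Assembling the blocks gives a Jordan form
J =
  [-3,  1,  0,  0]
  [ 0, -3,  0,  0]
  [ 0,  0, -3,  0]
  [ 0,  0,  0, -3]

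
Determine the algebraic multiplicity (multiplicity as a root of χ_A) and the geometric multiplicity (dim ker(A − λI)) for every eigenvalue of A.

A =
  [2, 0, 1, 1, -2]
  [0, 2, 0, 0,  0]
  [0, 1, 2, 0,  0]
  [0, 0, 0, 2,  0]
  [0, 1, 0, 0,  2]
λ = 2: alg = 5, geom = 3

Step 1 — factor the characteristic polynomial to read off the algebraic multiplicities:
  χ_A(x) = (x - 2)^5

Step 2 — compute geometric multiplicities via the rank-nullity identity g(λ) = n − rank(A − λI):
  rank(A − (2)·I) = 2, so dim ker(A − (2)·I) = n − 2 = 3

Summary:
  λ = 2: algebraic multiplicity = 5, geometric multiplicity = 3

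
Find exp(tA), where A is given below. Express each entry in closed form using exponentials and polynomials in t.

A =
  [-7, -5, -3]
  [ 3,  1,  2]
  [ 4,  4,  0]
e^{tA} =
  [-t^2*exp(-2*t) - 5*t*exp(-2*t) + exp(-2*t), -t^2*exp(-2*t) - 5*t*exp(-2*t), -t^2*exp(-2*t)/2 - 3*t*exp(-2*t)]
  [t^2*exp(-2*t) + 3*t*exp(-2*t), t^2*exp(-2*t) + 3*t*exp(-2*t) + exp(-2*t), t^2*exp(-2*t)/2 + 2*t*exp(-2*t)]
  [4*t*exp(-2*t), 4*t*exp(-2*t), 2*t*exp(-2*t) + exp(-2*t)]

Strategy: write A = P · J · P⁻¹ where J is a Jordan canonical form, so e^{tA} = P · e^{tJ} · P⁻¹, and e^{tJ} can be computed block-by-block.

A has Jordan form
J =
  [-2,  1,  0]
  [ 0, -2,  1]
  [ 0,  0, -2]
(up to reordering of blocks).

Per-block formulas:
  For a 3×3 Jordan block J_3(-2): exp(t · J_3(-2)) = e^(-2t)·(I + t·N + (t^2/2)·N^2), where N is the 3×3 nilpotent shift.

After assembling e^{tJ} and conjugating by P, we get:

e^{tA} =
  [-t^2*exp(-2*t) - 5*t*exp(-2*t) + exp(-2*t), -t^2*exp(-2*t) - 5*t*exp(-2*t), -t^2*exp(-2*t)/2 - 3*t*exp(-2*t)]
  [t^2*exp(-2*t) + 3*t*exp(-2*t), t^2*exp(-2*t) + 3*t*exp(-2*t) + exp(-2*t), t^2*exp(-2*t)/2 + 2*t*exp(-2*t)]
  [4*t*exp(-2*t), 4*t*exp(-2*t), 2*t*exp(-2*t) + exp(-2*t)]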